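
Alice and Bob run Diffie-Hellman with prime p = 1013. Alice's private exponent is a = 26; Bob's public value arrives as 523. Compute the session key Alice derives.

842

Shared key K = 523^26 mod 1013.
523^1 ≡ 523 (mod 1013)
523^2 = (523^1)^2 ≡ 523^2 = 273529 ≡ 19 (mod 1013)
523^4 = (523^2)^2 ≡ 19^2 = 361 ≡ 361 (mod 1013)
523^8 = (523^4)^2 ≡ 361^2 = 130321 ≡ 657 (mod 1013)
523^16 = (523^8)^2 ≡ 657^2 = 431649 ≡ 111 (mod 1013)
523^26 = 523^16 · 523^8 · 523^2 ≡ 111 · 657 · 19 ≡ 842 (mod 1013).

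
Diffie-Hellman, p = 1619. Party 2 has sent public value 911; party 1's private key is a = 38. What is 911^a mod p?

1313

Shared key K = 911^38 mod 1619.
911^1 ≡ 911 (mod 1619)
911^2 = (911^1)^2 ≡ 911^2 = 829921 ≡ 993 (mod 1619)
911^4 = (911^2)^2 ≡ 993^2 = 986049 ≡ 78 (mod 1619)
911^8 = (911^4)^2 ≡ 78^2 = 6084 ≡ 1227 (mod 1619)
911^16 = (911^8)^2 ≡ 1227^2 = 1505529 ≡ 1478 (mod 1619)
911^32 = (911^16)^2 ≡ 1478^2 = 2184484 ≡ 453 (mod 1619)
911^38 = 911^32 · 911^4 · 911^2 ≡ 453 · 78 · 993 ≡ 1313 (mod 1619).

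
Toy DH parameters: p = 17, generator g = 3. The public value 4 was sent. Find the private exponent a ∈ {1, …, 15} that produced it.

12

Try successive powers of 3 modulo 17:
3^1 ≡ 3
3^2 ≡ 9
3^3 ≡ 10
3^4 ≡ 13
3^5 ≡ 5
3^6 ≡ 15
3^7 ≡ 11
3^8 ≡ 16
3^9 ≡ 14
3^10 ≡ 8
3^11 ≡ 7
3^12 ≡ 4
Found: a = 12.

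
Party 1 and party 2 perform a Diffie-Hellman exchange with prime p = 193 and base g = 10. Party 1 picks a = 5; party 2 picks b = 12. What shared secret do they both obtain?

Party 1 sends A = g^a mod p = 10^5 mod 193.
10^1 ≡ 10 (mod 193)
10^2 = (10^1)^2 ≡ 10^2 = 100 ≡ 100 (mod 193)
10^4 = (10^2)^2 ≡ 100^2 = 10000 ≡ 157 (mod 193)
10^5 = 10^4 · 10^1 ≡ 157 · 10 ≡ 26 (mod 193).
So A = 26. Party 2 then computes K = A^b mod p = 26^12 mod 193.
26^1 ≡ 26 (mod 193)
26^2 = (26^1)^2 ≡ 26^2 = 676 ≡ 97 (mod 193)
26^4 = (26^2)^2 ≡ 97^2 = 9409 ≡ 145 (mod 193)
26^8 = (26^4)^2 ≡ 145^2 = 21025 ≡ 181 (mod 193)
26^12 = 26^8 · 26^4 ≡ 181 · 145 ≡ 190 (mod 193).

190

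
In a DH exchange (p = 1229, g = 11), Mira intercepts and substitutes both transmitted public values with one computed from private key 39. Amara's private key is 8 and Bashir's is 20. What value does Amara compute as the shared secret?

910

Amara receives Mira's public value M = 11^39 mod 1229 instead of the honest one.
11^1 ≡ 11 (mod 1229)
11^2 = (11^1)^2 ≡ 11^2 = 121 ≡ 121 (mod 1229)
11^4 = (11^2)^2 ≡ 121^2 = 14641 ≡ 1122 (mod 1229)
11^8 = (11^4)^2 ≡ 1122^2 = 1258884 ≡ 388 (mod 1229)
11^16 = (11^8)^2 ≡ 388^2 = 150544 ≡ 606 (mod 1229)
11^32 = (11^16)^2 ≡ 606^2 = 367236 ≡ 994 (mod 1229)
11^39 = 11^32 · 11^4 · 11^2 · 11^1 ≡ 994 · 1122 · 121 · 11 ≡ 1096 (mod 1229).
So M = 1096. Amara computes K = M^8 mod 1229.
1096^1 ≡ 1096 (mod 1229)
1096^2 = (1096^1)^2 ≡ 1096^2 = 1201216 ≡ 483 (mod 1229)
1096^4 = (1096^2)^2 ≡ 483^2 = 233289 ≡ 1008 (mod 1229)
1096^8 = (1096^4)^2 ≡ 1008^2 = 1016064 ≡ 910 (mod 1229)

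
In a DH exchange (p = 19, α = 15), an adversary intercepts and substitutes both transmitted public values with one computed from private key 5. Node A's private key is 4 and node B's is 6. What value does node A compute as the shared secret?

16

Node A receives an adversary's public value M = 15^5 mod 19 instead of the honest one.
15^1 ≡ 15 (mod 19)
15^2 = (15^1)^2 ≡ 15^2 = 225 ≡ 16 (mod 19)
15^4 = (15^2)^2 ≡ 16^2 = 256 ≡ 9 (mod 19)
15^5 = 15^4 · 15^1 ≡ 9 · 15 ≡ 2 (mod 19).
So M = 2. Node A computes K = M^4 mod 19.
2^1 ≡ 2 (mod 19)
2^2 = (2^1)^2 ≡ 2^2 = 4 ≡ 4 (mod 19)
2^4 = (2^2)^2 ≡ 4^2 = 16 ≡ 16 (mod 19)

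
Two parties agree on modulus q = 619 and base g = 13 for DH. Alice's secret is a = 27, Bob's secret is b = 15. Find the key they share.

Alice sends A = g^a mod q = 13^27 mod 619.
13^1 ≡ 13 (mod 619)
13^2 = (13^1)^2 ≡ 13^2 = 169 ≡ 169 (mod 619)
13^4 = (13^2)^2 ≡ 169^2 = 28561 ≡ 87 (mod 619)
13^8 = (13^4)^2 ≡ 87^2 = 7569 ≡ 141 (mod 619)
13^16 = (13^8)^2 ≡ 141^2 = 19881 ≡ 73 (mod 619)
13^27 = 13^16 · 13^8 · 13^2 · 13^1 ≡ 73 · 141 · 169 · 13 ≡ 413 (mod 619).
So A = 413. Bob then computes K = A^b mod q = 413^15 mod 619.
413^1 ≡ 413 (mod 619)
413^2 = (413^1)^2 ≡ 413^2 = 170569 ≡ 344 (mod 619)
413^4 = (413^2)^2 ≡ 344^2 = 118336 ≡ 107 (mod 619)
413^8 = (413^4)^2 ≡ 107^2 = 11449 ≡ 307 (mod 619)
413^15 = 413^8 · 413^4 · 413^2 · 413^1 ≡ 307 · 107 · 344 · 413 ≡ 483 (mod 619).

483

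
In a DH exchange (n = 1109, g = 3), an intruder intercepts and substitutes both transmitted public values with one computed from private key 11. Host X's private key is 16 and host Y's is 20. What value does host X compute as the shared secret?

213

Host X receives an intruder's public value M = 3^11 mod 1109 instead of the honest one.
3^1 ≡ 3 (mod 1109)
3^2 = (3^1)^2 ≡ 3^2 = 9 ≡ 9 (mod 1109)
3^4 = (3^2)^2 ≡ 9^2 = 81 ≡ 81 (mod 1109)
3^8 = (3^4)^2 ≡ 81^2 = 6561 ≡ 1016 (mod 1109)
3^11 = 3^8 · 3^2 · 3^1 ≡ 1016 · 9 · 3 ≡ 816 (mod 1109).
So M = 816. Host X computes K = M^16 mod 1109.
816^1 ≡ 816 (mod 1109)
816^2 = (816^1)^2 ≡ 816^2 = 665856 ≡ 456 (mod 1109)
816^4 = (816^2)^2 ≡ 456^2 = 207936 ≡ 553 (mod 1109)
816^8 = (816^4)^2 ≡ 553^2 = 305809 ≡ 834 (mod 1109)
816^16 = (816^8)^2 ≡ 834^2 = 695556 ≡ 213 (mod 1109)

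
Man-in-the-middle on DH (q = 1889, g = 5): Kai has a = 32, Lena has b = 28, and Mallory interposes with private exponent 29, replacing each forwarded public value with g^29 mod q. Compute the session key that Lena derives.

Lena receives Mallory's public value M = 5^29 mod 1889 instead of the honest one.
5^1 ≡ 5 (mod 1889)
5^2 = (5^1)^2 ≡ 5^2 = 25 ≡ 25 (mod 1889)
5^4 = (5^2)^2 ≡ 25^2 = 625 ≡ 625 (mod 1889)
5^8 = (5^4)^2 ≡ 625^2 = 390625 ≡ 1491 (mod 1889)
5^16 = (5^8)^2 ≡ 1491^2 = 2223081 ≡ 1617 (mod 1889)
5^29 = 5^16 · 5^8 · 5^4 · 5^1 ≡ 1617 · 1491 · 625 · 5 ≡ 879 (mod 1889).
So M = 879. Lena computes K = M^28 mod 1889.
879^1 ≡ 879 (mod 1889)
879^2 = (879^1)^2 ≡ 879^2 = 772641 ≡ 40 (mod 1889)
879^4 = (879^2)^2 ≡ 40^2 = 1600 ≡ 1600 (mod 1889)
879^8 = (879^4)^2 ≡ 1600^2 = 2560000 ≡ 405 (mod 1889)
879^16 = (879^8)^2 ≡ 405^2 = 164025 ≡ 1571 (mod 1889)
879^28 = 879^16 · 879^8 · 879^4 ≡ 1571 · 405 · 1600 ≡ 1343 (mod 1889).

1343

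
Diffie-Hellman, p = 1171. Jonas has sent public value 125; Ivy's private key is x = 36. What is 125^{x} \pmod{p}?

70

Shared key K = 125^36 mod 1171.
125^1 ≡ 125 (mod 1171)
125^2 = (125^1)^2 ≡ 125^2 = 15625 ≡ 402 (mod 1171)
125^4 = (125^2)^2 ≡ 402^2 = 161604 ≡ 6 (mod 1171)
125^8 = (125^4)^2 ≡ 6^2 = 36 ≡ 36 (mod 1171)
125^16 = (125^8)^2 ≡ 36^2 = 1296 ≡ 125 (mod 1171)
125^32 = (125^16)^2 ≡ 125^2 = 15625 ≡ 402 (mod 1171)
125^36 = 125^32 · 125^4 ≡ 402 · 6 ≡ 70 (mod 1171).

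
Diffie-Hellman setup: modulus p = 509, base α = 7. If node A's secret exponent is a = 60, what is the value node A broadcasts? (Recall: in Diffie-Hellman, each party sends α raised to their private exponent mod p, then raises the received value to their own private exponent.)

122

Public value = 7^60 (mod 509).
7^1 ≡ 7 (mod 509)
7^2 = (7^1)^2 ≡ 7^2 = 49 ≡ 49 (mod 509)
7^4 = (7^2)^2 ≡ 49^2 = 2401 ≡ 365 (mod 509)
7^8 = (7^4)^2 ≡ 365^2 = 133225 ≡ 376 (mod 509)
7^16 = (7^8)^2 ≡ 376^2 = 141376 ≡ 383 (mod 509)
7^32 = (7^16)^2 ≡ 383^2 = 146689 ≡ 97 (mod 509)
7^60 = 7^32 · 7^16 · 7^8 · 7^4 ≡ 97 · 383 · 376 · 365 ≡ 122 (mod 509).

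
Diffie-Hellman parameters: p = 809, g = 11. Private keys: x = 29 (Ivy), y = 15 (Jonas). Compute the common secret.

710

Ivy sends A = g^x mod p = 11^29 mod 809.
11^1 ≡ 11 (mod 809)
11^2 = (11^1)^2 ≡ 11^2 = 121 ≡ 121 (mod 809)
11^4 = (11^2)^2 ≡ 121^2 = 14641 ≡ 79 (mod 809)
11^8 = (11^4)^2 ≡ 79^2 = 6241 ≡ 578 (mod 809)
11^16 = (11^8)^2 ≡ 578^2 = 334084 ≡ 776 (mod 809)
11^29 = 11^16 · 11^8 · 11^4 · 11^1 ≡ 776 · 578 · 79 · 11 ≡ 295 (mod 809).
So A = 295. Jonas then computes K = A^y mod p = 295^15 mod 809.
295^1 ≡ 295 (mod 809)
295^2 = (295^1)^2 ≡ 295^2 = 87025 ≡ 462 (mod 809)
295^4 = (295^2)^2 ≡ 462^2 = 213444 ≡ 677 (mod 809)
295^8 = (295^4)^2 ≡ 677^2 = 458329 ≡ 435 (mod 809)
295^15 = 295^8 · 295^4 · 295^2 · 295^1 ≡ 435 · 677 · 462 · 295 ≡ 710 (mod 809).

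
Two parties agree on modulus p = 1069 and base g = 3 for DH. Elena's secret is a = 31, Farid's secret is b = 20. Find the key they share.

Elena sends A = g^a mod p = 3^31 mod 1069.
3^1 ≡ 3 (mod 1069)
3^2 = (3^1)^2 ≡ 3^2 = 9 ≡ 9 (mod 1069)
3^4 = (3^2)^2 ≡ 9^2 = 81 ≡ 81 (mod 1069)
3^8 = (3^4)^2 ≡ 81^2 = 6561 ≡ 147 (mod 1069)
3^16 = (3^8)^2 ≡ 147^2 = 21609 ≡ 229 (mod 1069)
3^31 = 3^16 · 3^8 · 3^4 · 3^2 · 3^1 ≡ 229 · 147 · 81 · 9 · 3 ≡ 20 (mod 1069).
So A = 20. Farid then computes K = A^b mod p = 20^20 mod 1069.
20^1 ≡ 20 (mod 1069)
20^2 = (20^1)^2 ≡ 20^2 = 400 ≡ 400 (mod 1069)
20^4 = (20^2)^2 ≡ 400^2 = 160000 ≡ 719 (mod 1069)
20^8 = (20^4)^2 ≡ 719^2 = 516961 ≡ 634 (mod 1069)
20^16 = (20^8)^2 ≡ 634^2 = 401956 ≡ 12 (mod 1069)
20^20 = 20^16 · 20^4 ≡ 12 · 719 ≡ 76 (mod 1069).

76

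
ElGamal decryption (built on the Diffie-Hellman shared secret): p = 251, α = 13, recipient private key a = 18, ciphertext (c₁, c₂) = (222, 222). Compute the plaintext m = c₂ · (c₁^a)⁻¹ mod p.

Shared mask s = c₁^a mod p = 222^18 mod 251.
222^1 ≡ 222 (mod 251)
222^2 = (222^1)^2 ≡ 222^2 = 49284 ≡ 88 (mod 251)
222^4 = (222^2)^2 ≡ 88^2 = 7744 ≡ 214 (mod 251)
222^8 = (222^4)^2 ≡ 214^2 = 45796 ≡ 114 (mod 251)
222^16 = (222^8)^2 ≡ 114^2 = 12996 ≡ 195 (mod 251)
222^18 = 222^16 · 222^2 ≡ 195 · 88 ≡ 92 (mod 251).
So s = 92; s⁻¹ ≡ 221 (mod 251).
m = c₂ · s⁻¹ mod 251 = 222 · 221 mod 251 = 117.

117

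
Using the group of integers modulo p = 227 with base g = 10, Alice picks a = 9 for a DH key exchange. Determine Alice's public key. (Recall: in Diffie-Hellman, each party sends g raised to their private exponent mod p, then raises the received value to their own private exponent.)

Public value = 10^{9} \pmod{227}.
10^1 ≡ 10 (mod 227)
10^2 = (10^1)^2 ≡ 10^2 = 100 ≡ 100 (mod 227)
10^4 = (10^2)^2 ≡ 100^2 = 10000 ≡ 12 (mod 227)
10^8 = (10^4)^2 ≡ 12^2 = 144 ≡ 144 (mod 227)
10^9 = 10^8 · 10^1 ≡ 144 · 10 ≡ 78 (mod 227).

78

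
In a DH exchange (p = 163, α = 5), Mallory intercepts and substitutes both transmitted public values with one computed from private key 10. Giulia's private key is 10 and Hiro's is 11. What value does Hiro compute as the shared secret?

Hiro receives Mallory's public value M = 5^10 mod 163 instead of the honest one.
5^1 ≡ 5 (mod 163)
5^2 = (5^1)^2 ≡ 5^2 = 25 ≡ 25 (mod 163)
5^4 = (5^2)^2 ≡ 25^2 = 625 ≡ 136 (mod 163)
5^8 = (5^4)^2 ≡ 136^2 = 18496 ≡ 77 (mod 163)
5^10 = 5^8 · 5^2 ≡ 77 · 25 ≡ 132 (mod 163).
So M = 132. Hiro computes K = M^11 mod 163.
132^1 ≡ 132 (mod 163)
132^2 = (132^1)^2 ≡ 132^2 = 17424 ≡ 146 (mod 163)
132^4 = (132^2)^2 ≡ 146^2 = 21316 ≡ 126 (mod 163)
132^8 = (132^4)^2 ≡ 126^2 = 15876 ≡ 65 (mod 163)
132^11 = 132^8 · 132^2 · 132^1 ≡ 65 · 146 · 132 ≡ 25 (mod 163).

25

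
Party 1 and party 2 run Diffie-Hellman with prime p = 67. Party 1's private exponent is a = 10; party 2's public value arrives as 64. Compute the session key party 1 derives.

22

Shared key K = 64^10 mod 67.
64^1 ≡ 64 (mod 67)
64^2 = (64^1)^2 ≡ 64^2 = 4096 ≡ 9 (mod 67)
64^4 = (64^2)^2 ≡ 9^2 = 81 ≡ 14 (mod 67)
64^8 = (64^4)^2 ≡ 14^2 = 196 ≡ 62 (mod 67)
64^10 = 64^8 · 64^2 ≡ 62 · 9 ≡ 22 (mod 67).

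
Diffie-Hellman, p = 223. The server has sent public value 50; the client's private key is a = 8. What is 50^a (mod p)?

218

Shared key K = 50^8 mod 223.
50^1 ≡ 50 (mod 223)
50^2 = (50^1)^2 ≡ 50^2 = 2500 ≡ 47 (mod 223)
50^4 = (50^2)^2 ≡ 47^2 = 2209 ≡ 202 (mod 223)
50^8 = (50^4)^2 ≡ 202^2 = 40804 ≡ 218 (mod 223)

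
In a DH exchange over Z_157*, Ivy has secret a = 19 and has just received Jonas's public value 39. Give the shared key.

Shared key K = 39^19 mod 157.
39^1 ≡ 39 (mod 157)
39^2 = (39^1)^2 ≡ 39^2 = 1521 ≡ 108 (mod 157)
39^4 = (39^2)^2 ≡ 108^2 = 11664 ≡ 46 (mod 157)
39^8 = (39^4)^2 ≡ 46^2 = 2116 ≡ 75 (mod 157)
39^16 = (39^8)^2 ≡ 75^2 = 5625 ≡ 130 (mod 157)
39^19 = 39^16 · 39^2 · 39^1 ≡ 130 · 108 · 39 ≡ 101 (mod 157).

101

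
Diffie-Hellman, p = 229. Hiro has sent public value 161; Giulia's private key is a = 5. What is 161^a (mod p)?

Shared key K = 161^5 mod 229.
161^1 ≡ 161 (mod 229)
161^2 = (161^1)^2 ≡ 161^2 = 25921 ≡ 44 (mod 229)
161^4 = (161^2)^2 ≡ 44^2 = 1936 ≡ 104 (mod 229)
161^5 = 161^4 · 161^1 ≡ 104 · 161 ≡ 27 (mod 229).

27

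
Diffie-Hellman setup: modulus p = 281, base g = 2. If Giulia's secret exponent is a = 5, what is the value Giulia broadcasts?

32

Public value = 2^5 (mod 281).
2^1 ≡ 2 (mod 281)
2^2 = (2^1)^2 ≡ 2^2 = 4 ≡ 4 (mod 281)
2^4 = (2^2)^2 ≡ 4^2 = 16 ≡ 16 (mod 281)
2^5 = 2^4 · 2^1 ≡ 16 · 2 ≡ 32 (mod 281).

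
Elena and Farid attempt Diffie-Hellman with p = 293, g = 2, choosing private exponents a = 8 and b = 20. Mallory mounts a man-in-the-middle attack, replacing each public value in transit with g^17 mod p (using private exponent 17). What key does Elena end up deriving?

Elena receives Mallory's public value M = 2^17 mod 293 instead of the honest one.
2^1 ≡ 2 (mod 293)
2^2 = (2^1)^2 ≡ 2^2 = 4 ≡ 4 (mod 293)
2^4 = (2^2)^2 ≡ 4^2 = 16 ≡ 16 (mod 293)
2^8 = (2^4)^2 ≡ 16^2 = 256 ≡ 256 (mod 293)
2^16 = (2^8)^2 ≡ 256^2 = 65536 ≡ 197 (mod 293)
2^17 = 2^16 · 2^1 ≡ 197 · 2 ≡ 101 (mod 293).
So M = 101. Elena computes K = M^8 mod 293.
101^1 ≡ 101 (mod 293)
101^2 = (101^1)^2 ≡ 101^2 = 10201 ≡ 239 (mod 293)
101^4 = (101^2)^2 ≡ 239^2 = 57121 ≡ 279 (mod 293)
101^8 = (101^4)^2 ≡ 279^2 = 77841 ≡ 196 (mod 293)

196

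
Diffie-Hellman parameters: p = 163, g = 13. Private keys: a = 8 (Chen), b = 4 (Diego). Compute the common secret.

21

Diego sends B = g^b mod p = 13^4 mod 163.
13^1 ≡ 13 (mod 163)
13^2 = (13^1)^2 ≡ 13^2 = 169 ≡ 6 (mod 163)
13^4 = (13^2)^2 ≡ 6^2 = 36 ≡ 36 (mod 163)
So B = 36. Chen then computes K = B^a mod p = 36^8 mod 163.
36^1 ≡ 36 (mod 163)
36^2 = (36^1)^2 ≡ 36^2 = 1296 ≡ 155 (mod 163)
36^4 = (36^2)^2 ≡ 155^2 = 24025 ≡ 64 (mod 163)
36^8 = (36^4)^2 ≡ 64^2 = 4096 ≡ 21 (mod 163)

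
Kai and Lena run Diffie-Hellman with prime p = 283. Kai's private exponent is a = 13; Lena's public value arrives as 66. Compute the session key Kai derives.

64

Shared key K = 66^13 mod 283.
66^1 ≡ 66 (mod 283)
66^2 = (66^1)^2 ≡ 66^2 = 4356 ≡ 111 (mod 283)
66^4 = (66^2)^2 ≡ 111^2 = 12321 ≡ 152 (mod 283)
66^8 = (66^4)^2 ≡ 152^2 = 23104 ≡ 181 (mod 283)
66^13 = 66^8 · 66^4 · 66^1 ≡ 181 · 152 · 66 ≡ 64 (mod 283).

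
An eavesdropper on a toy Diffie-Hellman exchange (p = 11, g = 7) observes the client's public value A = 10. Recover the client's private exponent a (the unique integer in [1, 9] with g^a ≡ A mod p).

5

Try successive powers of 7 modulo 11:
7^1 ≡ 7
7^2 ≡ 5
7^3 ≡ 2
7^4 ≡ 3
7^5 ≡ 10
Found: a = 5.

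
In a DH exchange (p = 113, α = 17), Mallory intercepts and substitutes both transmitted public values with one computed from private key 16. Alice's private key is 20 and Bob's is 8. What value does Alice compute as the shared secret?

28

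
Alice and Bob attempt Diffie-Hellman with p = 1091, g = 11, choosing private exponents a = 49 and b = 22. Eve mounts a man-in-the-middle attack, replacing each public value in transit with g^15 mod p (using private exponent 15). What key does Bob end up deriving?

678

Bob receives Eve's public value M = 11^15 mod 1091 instead of the honest one.
11^1 ≡ 11 (mod 1091)
11^2 = (11^1)^2 ≡ 11^2 = 121 ≡ 121 (mod 1091)
11^4 = (11^2)^2 ≡ 121^2 = 14641 ≡ 458 (mod 1091)
11^8 = (11^4)^2 ≡ 458^2 = 209764 ≡ 292 (mod 1091)
11^15 = 11^8 · 11^4 · 11^2 · 11^1 ≡ 292 · 458 · 121 · 11 ≡ 511 (mod 1091).
So M = 511. Bob computes K = M^22 mod 1091.
511^1 ≡ 511 (mod 1091)
511^2 = (511^1)^2 ≡ 511^2 = 261121 ≡ 372 (mod 1091)
511^4 = (511^2)^2 ≡ 372^2 = 138384 ≡ 918 (mod 1091)
511^8 = (511^4)^2 ≡ 918^2 = 842724 ≡ 472 (mod 1091)
511^16 = (511^8)^2 ≡ 472^2 = 222784 ≡ 220 (mod 1091)
511^22 = 511^16 · 511^4 · 511^2 ≡ 220 · 918 · 372 ≡ 678 (mod 1091).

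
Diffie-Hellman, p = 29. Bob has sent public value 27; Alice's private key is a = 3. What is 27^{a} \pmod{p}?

21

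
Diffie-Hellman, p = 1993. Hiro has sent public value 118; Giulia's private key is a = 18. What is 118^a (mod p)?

Shared key K = 118^18 mod 1993.
118^1 ≡ 118 (mod 1993)
118^2 = (118^1)^2 ≡ 118^2 = 13924 ≡ 1966 (mod 1993)
118^4 = (118^2)^2 ≡ 1966^2 = 3865156 ≡ 729 (mod 1993)
118^8 = (118^4)^2 ≡ 729^2 = 531441 ≡ 1303 (mod 1993)
118^16 = (118^8)^2 ≡ 1303^2 = 1697809 ≡ 1766 (mod 1993)
118^18 = 118^16 · 118^2 ≡ 1766 · 1966 ≡ 150 (mod 1993).

150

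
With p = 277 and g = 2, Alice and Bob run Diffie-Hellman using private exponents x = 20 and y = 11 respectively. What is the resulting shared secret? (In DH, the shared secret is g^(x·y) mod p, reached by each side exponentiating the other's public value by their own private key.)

155

Alice sends A = g^x mod p = 2^20 mod 277.
2^1 ≡ 2 (mod 277)
2^2 = (2^1)^2 ≡ 2^2 = 4 ≡ 4 (mod 277)
2^4 = (2^2)^2 ≡ 4^2 = 16 ≡ 16 (mod 277)
2^8 = (2^4)^2 ≡ 16^2 = 256 ≡ 256 (mod 277)
2^16 = (2^8)^2 ≡ 256^2 = 65536 ≡ 164 (mod 277)
2^20 = 2^16 · 2^4 ≡ 164 · 16 ≡ 131 (mod 277).
So A = 131. Bob then computes K = A^y mod p = 131^11 mod 277.
131^1 ≡ 131 (mod 277)
131^2 = (131^1)^2 ≡ 131^2 = 17161 ≡ 264 (mod 277)
131^4 = (131^2)^2 ≡ 264^2 = 69696 ≡ 169 (mod 277)
131^8 = (131^4)^2 ≡ 169^2 = 28561 ≡ 30 (mod 277)
131^11 = 131^8 · 131^2 · 131^1 ≡ 30 · 264 · 131 ≡ 155 (mod 277).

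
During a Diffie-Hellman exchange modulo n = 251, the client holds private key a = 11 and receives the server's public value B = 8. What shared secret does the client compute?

246

Shared key K = 8^11 mod 251.
8^1 ≡ 8 (mod 251)
8^2 = (8^1)^2 ≡ 8^2 = 64 ≡ 64 (mod 251)
8^4 = (8^2)^2 ≡ 64^2 = 4096 ≡ 80 (mod 251)
8^8 = (8^4)^2 ≡ 80^2 = 6400 ≡ 125 (mod 251)
8^11 = 8^8 · 8^2 · 8^1 ≡ 125 · 64 · 8 ≡ 246 (mod 251).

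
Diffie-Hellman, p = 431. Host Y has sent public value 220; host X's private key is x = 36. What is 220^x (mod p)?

Shared key K = 220^36 mod 431.
220^1 ≡ 220 (mod 431)
220^2 = (220^1)^2 ≡ 220^2 = 48400 ≡ 128 (mod 431)
220^4 = (220^2)^2 ≡ 128^2 = 16384 ≡ 6 (mod 431)
220^8 = (220^4)^2 ≡ 6^2 = 36 ≡ 36 (mod 431)
220^16 = (220^8)^2 ≡ 36^2 = 1296 ≡ 3 (mod 431)
220^32 = (220^16)^2 ≡ 3^2 = 9 ≡ 9 (mod 431)
220^36 = 220^32 · 220^4 ≡ 9 · 6 ≡ 54 (mod 431).

54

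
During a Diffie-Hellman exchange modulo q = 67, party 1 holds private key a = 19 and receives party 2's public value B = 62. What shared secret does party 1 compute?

15

Shared key K = 62^19 mod 67.
62^1 ≡ 62 (mod 67)
62^2 = (62^1)^2 ≡ 62^2 = 3844 ≡ 25 (mod 67)
62^4 = (62^2)^2 ≡ 25^2 = 625 ≡ 22 (mod 67)
62^8 = (62^4)^2 ≡ 22^2 = 484 ≡ 15 (mod 67)
62^16 = (62^8)^2 ≡ 15^2 = 225 ≡ 24 (mod 67)
62^19 = 62^16 · 62^2 · 62^1 ≡ 24 · 25 · 62 ≡ 15 (mod 67).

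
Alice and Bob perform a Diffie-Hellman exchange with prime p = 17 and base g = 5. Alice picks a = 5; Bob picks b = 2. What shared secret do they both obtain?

9

Alice sends A = g^a mod p = 5^5 mod 17.
5^1 ≡ 5 (mod 17)
5^2 = (5^1)^2 ≡ 5^2 = 25 ≡ 8 (mod 17)
5^4 = (5^2)^2 ≡ 8^2 = 64 ≡ 13 (mod 17)
5^5 = 5^4 · 5^1 ≡ 13 · 5 ≡ 14 (mod 17).
So A = 14. Bob then computes K = A^b mod p = 14^2 mod 17.
14^1 ≡ 14 (mod 17)
14^2 = (14^1)^2 ≡ 14^2 = 196 ≡ 9 (mod 17)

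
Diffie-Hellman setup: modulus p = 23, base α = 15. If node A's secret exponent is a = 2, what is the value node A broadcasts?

Public value = 15^2 mod 23.
15^1 ≡ 15 (mod 23)
15^2 = (15^1)^2 ≡ 15^2 = 225 ≡ 18 (mod 23)

18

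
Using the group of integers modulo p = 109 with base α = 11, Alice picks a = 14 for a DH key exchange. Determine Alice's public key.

20

Public value = 11^14 (mod 109).
11^1 ≡ 11 (mod 109)
11^2 = (11^1)^2 ≡ 11^2 = 121 ≡ 12 (mod 109)
11^4 = (11^2)^2 ≡ 12^2 = 144 ≡ 35 (mod 109)
11^8 = (11^4)^2 ≡ 35^2 = 1225 ≡ 26 (mod 109)
11^14 = 11^8 · 11^4 · 11^2 ≡ 26 · 35 · 12 ≡ 20 (mod 109).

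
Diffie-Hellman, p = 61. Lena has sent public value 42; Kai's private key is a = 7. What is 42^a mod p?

Shared key K = 42^7 mod 61.
42^1 ≡ 42 (mod 61)
42^2 = (42^1)^2 ≡ 42^2 = 1764 ≡ 56 (mod 61)
42^4 = (42^2)^2 ≡ 56^2 = 3136 ≡ 25 (mod 61)
42^7 = 42^4 · 42^2 · 42^1 ≡ 25 · 56 · 42 ≡ 57 (mod 61).

57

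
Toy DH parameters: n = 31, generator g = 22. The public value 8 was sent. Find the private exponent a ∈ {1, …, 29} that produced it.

6

Try successive powers of 22 modulo 31:
22^1 ≡ 22
22^2 ≡ 19
22^3 ≡ 15
22^4 ≡ 20
22^5 ≡ 6
22^6 ≡ 8
Found: a = 6.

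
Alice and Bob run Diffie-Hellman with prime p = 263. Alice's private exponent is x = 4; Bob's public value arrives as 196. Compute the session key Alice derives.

61

Shared key K = 196^4 mod 263.
196^1 ≡ 196 (mod 263)
196^2 = (196^1)^2 ≡ 196^2 = 38416 ≡ 18 (mod 263)
196^4 = (196^2)^2 ≡ 18^2 = 324 ≡ 61 (mod 263)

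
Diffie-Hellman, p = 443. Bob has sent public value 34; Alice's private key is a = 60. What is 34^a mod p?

267

Shared key K = 34^60 mod 443.
34^1 ≡ 34 (mod 443)
34^2 = (34^1)^2 ≡ 34^2 = 1156 ≡ 270 (mod 443)
34^4 = (34^2)^2 ≡ 270^2 = 72900 ≡ 248 (mod 443)
34^8 = (34^4)^2 ≡ 248^2 = 61504 ≡ 370 (mod 443)
34^16 = (34^8)^2 ≡ 370^2 = 136900 ≡ 13 (mod 443)
34^32 = (34^16)^2 ≡ 13^2 = 169 ≡ 169 (mod 443)
34^60 = 34^32 · 34^16 · 34^8 · 34^4 ≡ 169 · 13 · 370 · 248 ≡ 267 (mod 443).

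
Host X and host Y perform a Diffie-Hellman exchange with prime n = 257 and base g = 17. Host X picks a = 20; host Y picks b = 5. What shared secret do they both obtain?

Host X sends A = g^a mod n = 17^20 mod 257.
17^1 ≡ 17 (mod 257)
17^2 = (17^1)^2 ≡ 17^2 = 289 ≡ 32 (mod 257)
17^4 = (17^2)^2 ≡ 32^2 = 1024 ≡ 253 (mod 257)
17^8 = (17^4)^2 ≡ 253^2 = 64009 ≡ 16 (mod 257)
17^16 = (17^8)^2 ≡ 16^2 = 256 ≡ 256 (mod 257)
17^20 = 17^16 · 17^4 ≡ 256 · 253 ≡ 4 (mod 257).
So A = 4. Host Y then computes K = A^b mod n = 4^5 mod 257.
4^1 ≡ 4 (mod 257)
4^2 = (4^1)^2 ≡ 4^2 = 16 ≡ 16 (mod 257)
4^4 = (4^2)^2 ≡ 16^2 = 256 ≡ 256 (mod 257)
4^5 = 4^4 · 4^1 ≡ 256 · 4 ≡ 253 (mod 257).

253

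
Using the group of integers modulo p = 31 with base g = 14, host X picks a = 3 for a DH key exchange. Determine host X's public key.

16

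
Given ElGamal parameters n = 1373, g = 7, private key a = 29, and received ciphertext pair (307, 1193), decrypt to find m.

443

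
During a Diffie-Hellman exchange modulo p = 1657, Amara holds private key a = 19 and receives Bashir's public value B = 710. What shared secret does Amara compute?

503

Shared key K = 710^19 mod 1657.
710^1 ≡ 710 (mod 1657)
710^2 = (710^1)^2 ≡ 710^2 = 504100 ≡ 372 (mod 1657)
710^4 = (710^2)^2 ≡ 372^2 = 138384 ≡ 853 (mod 1657)
710^8 = (710^4)^2 ≡ 853^2 = 727609 ≡ 186 (mod 1657)
710^16 = (710^8)^2 ≡ 186^2 = 34596 ≡ 1456 (mod 1657)
710^19 = 710^16 · 710^2 · 710^1 ≡ 1456 · 372 · 710 ≡ 503 (mod 1657).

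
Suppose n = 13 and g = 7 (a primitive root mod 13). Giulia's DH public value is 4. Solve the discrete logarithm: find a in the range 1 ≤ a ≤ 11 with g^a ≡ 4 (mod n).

Try successive powers of 7 modulo 13:
7^1 ≡ 7
7^2 ≡ 10
7^3 ≡ 5
7^4 ≡ 9
7^5 ≡ 11
7^6 ≡ 12
7^7 ≡ 6
7^8 ≡ 3
7^9 ≡ 8
7^10 ≡ 4
Found: a = 10.

10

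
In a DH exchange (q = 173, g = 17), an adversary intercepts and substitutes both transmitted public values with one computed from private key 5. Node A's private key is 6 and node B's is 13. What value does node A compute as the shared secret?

Node A receives an adversary's public value M = 17^5 mod 173 instead of the honest one.
17^1 ≡ 17 (mod 173)
17^2 = (17^1)^2 ≡ 17^2 = 289 ≡ 116 (mod 173)
17^4 = (17^2)^2 ≡ 116^2 = 13456 ≡ 135 (mod 173)
17^5 = 17^4 · 17^1 ≡ 135 · 17 ≡ 46 (mod 173).
So M = 46. Node A computes K = M^6 mod 173.
46^1 ≡ 46 (mod 173)
46^2 = (46^1)^2 ≡ 46^2 = 2116 ≡ 40 (mod 173)
46^4 = (46^2)^2 ≡ 40^2 = 1600 ≡ 43 (mod 173)
46^6 = 46^4 · 46^2 ≡ 43 · 40 ≡ 163 (mod 173).

163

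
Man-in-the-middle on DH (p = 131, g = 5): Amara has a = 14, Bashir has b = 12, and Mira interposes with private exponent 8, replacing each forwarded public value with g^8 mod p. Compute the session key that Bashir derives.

41

Bashir receives Mira's public value M = 5^8 mod 131 instead of the honest one.
5^1 ≡ 5 (mod 131)
5^2 = (5^1)^2 ≡ 5^2 = 25 ≡ 25 (mod 131)
5^4 = (5^2)^2 ≡ 25^2 = 625 ≡ 101 (mod 131)
5^8 = (5^4)^2 ≡ 101^2 = 10201 ≡ 114 (mod 131)
So M = 114. Bashir computes K = M^12 mod 131.
114^1 ≡ 114 (mod 131)
114^2 = (114^1)^2 ≡ 114^2 = 12996 ≡ 27 (mod 131)
114^4 = (114^2)^2 ≡ 27^2 = 729 ≡ 74 (mod 131)
114^8 = (114^4)^2 ≡ 74^2 = 5476 ≡ 105 (mod 131)
114^12 = 114^8 · 114^4 ≡ 105 · 74 ≡ 41 (mod 131).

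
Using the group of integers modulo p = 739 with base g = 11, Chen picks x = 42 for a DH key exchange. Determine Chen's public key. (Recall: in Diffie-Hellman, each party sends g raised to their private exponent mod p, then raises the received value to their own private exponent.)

531

Public value = 11^42 mod 739.
11^1 ≡ 11 (mod 739)
11^2 = (11^1)^2 ≡ 11^2 = 121 ≡ 121 (mod 739)
11^4 = (11^2)^2 ≡ 121^2 = 14641 ≡ 600 (mod 739)
11^8 = (11^4)^2 ≡ 600^2 = 360000 ≡ 107 (mod 739)
11^16 = (11^8)^2 ≡ 107^2 = 11449 ≡ 364 (mod 739)
11^32 = (11^16)^2 ≡ 364^2 = 132496 ≡ 215 (mod 739)
11^42 = 11^32 · 11^8 · 11^2 ≡ 215 · 107 · 121 ≡ 531 (mod 739).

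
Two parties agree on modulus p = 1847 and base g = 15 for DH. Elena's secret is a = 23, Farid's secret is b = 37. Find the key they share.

747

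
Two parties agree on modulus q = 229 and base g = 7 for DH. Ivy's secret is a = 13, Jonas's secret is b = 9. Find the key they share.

115

Jonas sends B = g^b mod q = 7^9 mod 229.
7^1 ≡ 7 (mod 229)
7^2 = (7^1)^2 ≡ 7^2 = 49 ≡ 49 (mod 229)
7^4 = (7^2)^2 ≡ 49^2 = 2401 ≡ 111 (mod 229)
7^8 = (7^4)^2 ≡ 111^2 = 12321 ≡ 184 (mod 229)
7^9 = 7^8 · 7^1 ≡ 184 · 7 ≡ 143 (mod 229).
So B = 143. Ivy then computes K = B^a mod q = 143^13 mod 229.
143^1 ≡ 143 (mod 229)
143^2 = (143^1)^2 ≡ 143^2 = 20449 ≡ 68 (mod 229)
143^4 = (143^2)^2 ≡ 68^2 = 4624 ≡ 44 (mod 229)
143^8 = (143^4)^2 ≡ 44^2 = 1936 ≡ 104 (mod 229)
143^13 = 143^8 · 143^4 · 143^1 ≡ 104 · 44 · 143 ≡ 115 (mod 229).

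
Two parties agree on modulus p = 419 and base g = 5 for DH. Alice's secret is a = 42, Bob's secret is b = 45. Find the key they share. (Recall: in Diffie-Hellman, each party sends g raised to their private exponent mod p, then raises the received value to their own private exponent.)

Alice sends A = g^a mod p = 5^42 mod 419.
5^1 ≡ 5 (mod 419)
5^2 = (5^1)^2 ≡ 5^2 = 25 ≡ 25 (mod 419)
5^4 = (5^2)^2 ≡ 25^2 = 625 ≡ 206 (mod 419)
5^8 = (5^4)^2 ≡ 206^2 = 42436 ≡ 117 (mod 419)
5^16 = (5^8)^2 ≡ 117^2 = 13689 ≡ 281 (mod 419)
5^32 = (5^16)^2 ≡ 281^2 = 78961 ≡ 189 (mod 419)
5^42 = 5^32 · 5^8 · 5^2 ≡ 189 · 117 · 25 ≡ 164 (mod 419).
So A = 164. Bob then computes K = A^b mod p = 164^45 mod 419.
164^1 ≡ 164 (mod 419)
164^2 = (164^1)^2 ≡ 164^2 = 26896 ≡ 80 (mod 419)
164^4 = (164^2)^2 ≡ 80^2 = 6400 ≡ 115 (mod 419)
164^8 = (164^4)^2 ≡ 115^2 = 13225 ≡ 236 (mod 419)
164^16 = (164^8)^2 ≡ 236^2 = 55696 ≡ 388 (mod 419)
164^32 = (164^16)^2 ≡ 388^2 = 150544 ≡ 123 (mod 419)
164^45 = 164^32 · 164^8 · 164^4 · 164^1 ≡ 123 · 236 · 115 · 164 ≡ 166 (mod 419).

166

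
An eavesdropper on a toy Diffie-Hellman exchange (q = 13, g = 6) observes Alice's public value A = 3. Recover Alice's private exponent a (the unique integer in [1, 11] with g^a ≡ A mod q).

Try successive powers of 6 modulo 13:
6^1 ≡ 6
6^2 ≡ 10
6^3 ≡ 8
6^4 ≡ 9
6^5 ≡ 2
6^6 ≡ 12
6^7 ≡ 7
6^8 ≡ 3
Found: a = 8.

8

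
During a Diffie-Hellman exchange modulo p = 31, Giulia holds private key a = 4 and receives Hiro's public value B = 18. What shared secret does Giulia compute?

Shared key K = 18^4 mod 31.
18^1 ≡ 18 (mod 31)
18^2 = (18^1)^2 ≡ 18^2 = 324 ≡ 14 (mod 31)
18^4 = (18^2)^2 ≡ 14^2 = 196 ≡ 10 (mod 31)

10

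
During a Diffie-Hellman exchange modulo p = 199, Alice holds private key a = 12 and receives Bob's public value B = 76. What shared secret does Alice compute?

Shared key K = 76^12 mod 199.
76^1 ≡ 76 (mod 199)
76^2 = (76^1)^2 ≡ 76^2 = 5776 ≡ 5 (mod 199)
76^4 = (76^2)^2 ≡ 5^2 = 25 ≡ 25 (mod 199)
76^8 = (76^4)^2 ≡ 25^2 = 625 ≡ 28 (mod 199)
76^12 = 76^8 · 76^4 ≡ 28 · 25 ≡ 103 (mod 199).

103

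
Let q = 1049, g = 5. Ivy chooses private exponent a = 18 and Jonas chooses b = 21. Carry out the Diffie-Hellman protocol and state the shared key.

555

Ivy sends A = g^a mod q = 5^18 mod 1049.
5^1 ≡ 5 (mod 1049)
5^2 = (5^1)^2 ≡ 5^2 = 25 ≡ 25 (mod 1049)
5^4 = (5^2)^2 ≡ 25^2 = 625 ≡ 625 (mod 1049)
5^8 = (5^4)^2 ≡ 625^2 = 390625 ≡ 397 (mod 1049)
5^16 = (5^8)^2 ≡ 397^2 = 157609 ≡ 259 (mod 1049)
5^18 = 5^16 · 5^2 ≡ 259 · 25 ≡ 181 (mod 1049).
So A = 181. Jonas then computes K = A^b mod q = 181^21 mod 1049.
181^1 ≡ 181 (mod 1049)
181^2 = (181^1)^2 ≡ 181^2 = 32761 ≡ 242 (mod 1049)
181^4 = (181^2)^2 ≡ 242^2 = 58564 ≡ 869 (mod 1049)
181^8 = (181^4)^2 ≡ 869^2 = 755161 ≡ 930 (mod 1049)
181^16 = (181^8)^2 ≡ 930^2 = 864900 ≡ 524 (mod 1049)
181^21 = 181^16 · 181^4 · 181^1 ≡ 524 · 869 · 181 ≡ 555 (mod 1049).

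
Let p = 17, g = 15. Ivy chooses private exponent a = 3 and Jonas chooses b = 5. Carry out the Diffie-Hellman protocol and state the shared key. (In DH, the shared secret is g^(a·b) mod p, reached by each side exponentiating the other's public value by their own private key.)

Jonas sends B = g^b mod p = 15^5 mod 17.
15^1 ≡ 15 (mod 17)
15^2 = (15^1)^2 ≡ 15^2 = 225 ≡ 4 (mod 17)
15^4 = (15^2)^2 ≡ 4^2 = 16 ≡ 16 (mod 17)
15^5 = 15^4 · 15^1 ≡ 16 · 15 ≡ 2 (mod 17).
So B = 2. Ivy then computes K = B^a mod p = 2^3 mod 17.
2^1 ≡ 2 (mod 17)
2^2 = (2^1)^2 ≡ 2^2 = 4 ≡ 4 (mod 17)
2^3 = 2^2 · 2^1 ≡ 4 · 2 ≡ 8 (mod 17).

8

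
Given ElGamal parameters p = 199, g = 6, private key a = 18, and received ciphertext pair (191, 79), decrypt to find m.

124

Shared mask s = c₁^a mod p = 191^18 mod 199.
191^1 ≡ 191 (mod 199)
191^2 = (191^1)^2 ≡ 191^2 = 36481 ≡ 64 (mod 199)
191^4 = (191^2)^2 ≡ 64^2 = 4096 ≡ 116 (mod 199)
191^8 = (191^4)^2 ≡ 116^2 = 13456 ≡ 123 (mod 199)
191^16 = (191^8)^2 ≡ 123^2 = 15129 ≡ 5 (mod 199)
191^18 = 191^16 · 191^2 ≡ 5 · 64 ≡ 121 (mod 199).
So s = 121; s⁻¹ ≡ 125 (mod 199).
m = c₂ · s⁻¹ mod 199 = 79 · 125 mod 199 = 124.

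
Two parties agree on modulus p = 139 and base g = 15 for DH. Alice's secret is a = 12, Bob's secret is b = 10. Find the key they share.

79

Bob sends B = g^b mod p = 15^10 mod 139.
15^1 ≡ 15 (mod 139)
15^2 = (15^1)^2 ≡ 15^2 = 225 ≡ 86 (mod 139)
15^4 = (15^2)^2 ≡ 86^2 = 7396 ≡ 29 (mod 139)
15^8 = (15^4)^2 ≡ 29^2 = 841 ≡ 7 (mod 139)
15^10 = 15^8 · 15^2 ≡ 7 · 86 ≡ 46 (mod 139).
So B = 46. Alice then computes K = B^a mod p = 46^12 mod 139.
46^1 ≡ 46 (mod 139)
46^2 = (46^1)^2 ≡ 46^2 = 2116 ≡ 31 (mod 139)
46^4 = (46^2)^2 ≡ 31^2 = 961 ≡ 127 (mod 139)
46^8 = (46^4)^2 ≡ 127^2 = 16129 ≡ 5 (mod 139)
46^12 = 46^8 · 46^4 ≡ 5 · 127 ≡ 79 (mod 139).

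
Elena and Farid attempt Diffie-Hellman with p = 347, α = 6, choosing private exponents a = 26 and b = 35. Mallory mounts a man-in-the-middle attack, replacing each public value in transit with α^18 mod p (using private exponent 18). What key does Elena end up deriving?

323

Elena receives Mallory's public value M = 6^18 mod 347 instead of the honest one.
6^1 ≡ 6 (mod 347)
6^2 = (6^1)^2 ≡ 6^2 = 36 ≡ 36 (mod 347)
6^4 = (6^2)^2 ≡ 36^2 = 1296 ≡ 255 (mod 347)
6^8 = (6^4)^2 ≡ 255^2 = 65025 ≡ 136 (mod 347)
6^16 = (6^8)^2 ≡ 136^2 = 18496 ≡ 105 (mod 347)
6^18 = 6^16 · 6^2 ≡ 105 · 36 ≡ 310 (mod 347).
So M = 310. Elena computes K = M^26 mod 347.
310^1 ≡ 310 (mod 347)
310^2 = (310^1)^2 ≡ 310^2 = 96100 ≡ 328 (mod 347)
310^4 = (310^2)^2 ≡ 328^2 = 107584 ≡ 14 (mod 347)
310^8 = (310^4)^2 ≡ 14^2 = 196 ≡ 196 (mod 347)
310^16 = (310^8)^2 ≡ 196^2 = 38416 ≡ 246 (mod 347)
310^26 = 310^16 · 310^8 · 310^2 ≡ 246 · 196 · 328 ≡ 323 (mod 347).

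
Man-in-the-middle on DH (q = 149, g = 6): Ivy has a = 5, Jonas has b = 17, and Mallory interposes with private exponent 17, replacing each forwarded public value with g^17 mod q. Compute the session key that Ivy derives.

85

Ivy receives Mallory's public value M = 6^17 mod 149 instead of the honest one.
6^1 ≡ 6 (mod 149)
6^2 = (6^1)^2 ≡ 6^2 = 36 ≡ 36 (mod 149)
6^4 = (6^2)^2 ≡ 36^2 = 1296 ≡ 104 (mod 149)
6^8 = (6^4)^2 ≡ 104^2 = 10816 ≡ 88 (mod 149)
6^16 = (6^8)^2 ≡ 88^2 = 7744 ≡ 145 (mod 149)
6^17 = 6^16 · 6^1 ≡ 145 · 6 ≡ 125 (mod 149).
So M = 125. Ivy computes K = M^5 mod 149.
125^1 ≡ 125 (mod 149)
125^2 = (125^1)^2 ≡ 125^2 = 15625 ≡ 129 (mod 149)
125^4 = (125^2)^2 ≡ 129^2 = 16641 ≡ 102 (mod 149)
125^5 = 125^4 · 125^1 ≡ 102 · 125 ≡ 85 (mod 149).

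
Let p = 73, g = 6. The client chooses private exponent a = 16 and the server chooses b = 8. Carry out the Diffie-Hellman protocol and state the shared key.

37

The server sends B = g^b mod p = 6^8 mod 73.
6^1 ≡ 6 (mod 73)
6^2 = (6^1)^2 ≡ 6^2 = 36 ≡ 36 (mod 73)
6^4 = (6^2)^2 ≡ 36^2 = 1296 ≡ 55 (mod 73)
6^8 = (6^4)^2 ≡ 55^2 = 3025 ≡ 32 (mod 73)
So B = 32. The client then computes K = B^a mod p = 32^16 mod 73.
32^1 ≡ 32 (mod 73)
32^2 = (32^1)^2 ≡ 32^2 = 1024 ≡ 2 (mod 73)
32^4 = (32^2)^2 ≡ 2^2 = 4 ≡ 4 (mod 73)
32^8 = (32^4)^2 ≡ 4^2 = 16 ≡ 16 (mod 73)
32^16 = (32^8)^2 ≡ 16^2 = 256 ≡ 37 (mod 73)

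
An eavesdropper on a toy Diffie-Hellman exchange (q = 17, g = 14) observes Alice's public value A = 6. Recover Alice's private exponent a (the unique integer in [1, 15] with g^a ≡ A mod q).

Try successive powers of 14 modulo 17:
14^1 ≡ 14
14^2 ≡ 9
14^3 ≡ 7
14^4 ≡ 13
14^5 ≡ 12
14^6 ≡ 15
14^7 ≡ 6
Found: a = 7.

7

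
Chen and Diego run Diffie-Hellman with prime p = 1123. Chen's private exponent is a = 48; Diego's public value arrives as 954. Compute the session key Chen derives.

848

Shared key K = 954^48 mod 1123.
954^1 ≡ 954 (mod 1123)
954^2 = (954^1)^2 ≡ 954^2 = 910116 ≡ 486 (mod 1123)
954^4 = (954^2)^2 ≡ 486^2 = 236196 ≡ 366 (mod 1123)
954^8 = (954^4)^2 ≡ 366^2 = 133956 ≡ 319 (mod 1123)
954^16 = (954^8)^2 ≡ 319^2 = 101761 ≡ 691 (mod 1123)
954^32 = (954^16)^2 ≡ 691^2 = 477481 ≡ 206 (mod 1123)
954^48 = 954^32 · 954^16 ≡ 206 · 691 ≡ 848 (mod 1123).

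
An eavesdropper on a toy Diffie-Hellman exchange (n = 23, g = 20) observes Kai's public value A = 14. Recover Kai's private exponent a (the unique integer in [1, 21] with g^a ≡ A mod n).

Try successive powers of 20 modulo 23:
20^1 ≡ 20
20^2 ≡ 9
20^3 ≡ 19
20^4 ≡ 12
20^5 ≡ 10
20^6 ≡ 16
20^7 ≡ 21
20^8 ≡ 6
20^9 ≡ 5
20^10 ≡ 8
20^11 ≡ 22
20^12 ≡ 3
20^13 ≡ 14
Found: a = 13.

13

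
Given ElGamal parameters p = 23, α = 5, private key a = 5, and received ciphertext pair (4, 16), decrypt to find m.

Shared mask s = c₁^a mod p = 4^5 mod 23.
4^1 ≡ 4 (mod 23)
4^2 = (4^1)^2 ≡ 4^2 = 16 ≡ 16 (mod 23)
4^4 = (4^2)^2 ≡ 16^2 = 256 ≡ 3 (mod 23)
4^5 = 4^4 · 4^1 ≡ 3 · 4 ≡ 12 (mod 23).
So s = 12; s⁻¹ ≡ 2 (mod 23).
m = c₂ · s⁻¹ mod 23 = 16 · 2 mod 23 = 9.

9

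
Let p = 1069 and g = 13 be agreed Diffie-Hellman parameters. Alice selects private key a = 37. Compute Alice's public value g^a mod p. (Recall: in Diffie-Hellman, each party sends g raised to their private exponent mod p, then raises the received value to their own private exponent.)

546

Public value = 13^37 mod 1069.
13^1 ≡ 13 (mod 1069)
13^2 = (13^1)^2 ≡ 13^2 = 169 ≡ 169 (mod 1069)
13^4 = (13^2)^2 ≡ 169^2 = 28561 ≡ 767 (mod 1069)
13^8 = (13^4)^2 ≡ 767^2 = 588289 ≡ 339 (mod 1069)
13^16 = (13^8)^2 ≡ 339^2 = 114921 ≡ 538 (mod 1069)
13^32 = (13^16)^2 ≡ 538^2 = 289444 ≡ 814 (mod 1069)
13^37 = 13^32 · 13^4 · 13^1 ≡ 814 · 767 · 13 ≡ 546 (mod 1069).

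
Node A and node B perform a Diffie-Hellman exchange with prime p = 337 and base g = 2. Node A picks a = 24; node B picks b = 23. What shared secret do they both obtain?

64

Node A sends A = g^a mod p = 2^24 mod 337.
2^1 ≡ 2 (mod 337)
2^2 = (2^1)^2 ≡ 2^2 = 4 ≡ 4 (mod 337)
2^4 = (2^2)^2 ≡ 4^2 = 16 ≡ 16 (mod 337)
2^8 = (2^4)^2 ≡ 16^2 = 256 ≡ 256 (mod 337)
2^16 = (2^8)^2 ≡ 256^2 = 65536 ≡ 158 (mod 337)
2^24 = 2^16 · 2^8 ≡ 158 · 256 ≡ 8 (mod 337).
So A = 8. Node B then computes K = A^b mod p = 8^23 mod 337.
8^1 ≡ 8 (mod 337)
8^2 = (8^1)^2 ≡ 8^2 = 64 ≡ 64 (mod 337)
8^4 = (8^2)^2 ≡ 64^2 = 4096 ≡ 52 (mod 337)
8^8 = (8^4)^2 ≡ 52^2 = 2704 ≡ 8 (mod 337)
8^16 = (8^8)^2 ≡ 8^2 = 64 ≡ 64 (mod 337)
8^23 = 8^16 · 8^4 · 8^2 · 8^1 ≡ 64 · 52 · 64 · 8 ≡ 64 (mod 337).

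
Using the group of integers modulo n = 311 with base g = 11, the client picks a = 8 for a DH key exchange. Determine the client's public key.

265

Public value = 11^8 mod 311.
11^1 ≡ 11 (mod 311)
11^2 = (11^1)^2 ≡ 11^2 = 121 ≡ 121 (mod 311)
11^4 = (11^2)^2 ≡ 121^2 = 14641 ≡ 24 (mod 311)
11^8 = (11^4)^2 ≡ 24^2 = 576 ≡ 265 (mod 311)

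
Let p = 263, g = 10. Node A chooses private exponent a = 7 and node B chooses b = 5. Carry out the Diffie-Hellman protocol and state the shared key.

164

Node A sends A = g^a mod p = 10^7 mod 263.
10^1 ≡ 10 (mod 263)
10^2 = (10^1)^2 ≡ 10^2 = 100 ≡ 100 (mod 263)
10^4 = (10^2)^2 ≡ 100^2 = 10000 ≡ 6 (mod 263)
10^7 = 10^4 · 10^2 · 10^1 ≡ 6 · 100 · 10 ≡ 214 (mod 263).
So A = 214. Node B then computes K = A^b mod p = 214^5 mod 263.
214^1 ≡ 214 (mod 263)
214^2 = (214^1)^2 ≡ 214^2 = 45796 ≡ 34 (mod 263)
214^4 = (214^2)^2 ≡ 34^2 = 1156 ≡ 104 (mod 263)
214^5 = 214^4 · 214^1 ≡ 104 · 214 ≡ 164 (mod 263).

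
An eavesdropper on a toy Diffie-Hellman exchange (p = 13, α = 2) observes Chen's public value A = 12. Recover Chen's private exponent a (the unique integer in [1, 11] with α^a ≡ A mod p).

Try successive powers of 2 modulo 13:
2^1 ≡ 2
2^2 ≡ 4
2^3 ≡ 8
2^4 ≡ 3
2^5 ≡ 6
2^6 ≡ 12
Found: a = 6.

6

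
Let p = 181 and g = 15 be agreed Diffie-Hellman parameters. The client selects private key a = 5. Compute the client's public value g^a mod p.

80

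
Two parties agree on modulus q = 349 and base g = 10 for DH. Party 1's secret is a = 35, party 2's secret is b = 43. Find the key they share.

297

Party 2 sends B = g^b mod q = 10^43 mod 349.
10^1 ≡ 10 (mod 349)
10^2 = (10^1)^2 ≡ 10^2 = 100 ≡ 100 (mod 349)
10^4 = (10^2)^2 ≡ 100^2 = 10000 ≡ 228 (mod 349)
10^8 = (10^4)^2 ≡ 228^2 = 51984 ≡ 332 (mod 349)
10^16 = (10^8)^2 ≡ 332^2 = 110224 ≡ 289 (mod 349)
10^32 = (10^16)^2 ≡ 289^2 = 83521 ≡ 110 (mod 349)
10^43 = 10^32 · 10^8 · 10^2 · 10^1 ≡ 110 · 332 · 100 · 10 ≡ 291 (mod 349).
So B = 291. Party 1 then computes K = B^a mod q = 291^35 mod 349.
291^1 ≡ 291 (mod 349)
291^2 = (291^1)^2 ≡ 291^2 = 84681 ≡ 223 (mod 349)
291^4 = (291^2)^2 ≡ 223^2 = 49729 ≡ 171 (mod 349)
291^8 = (291^4)^2 ≡ 171^2 = 29241 ≡ 274 (mod 349)
291^16 = (291^8)^2 ≡ 274^2 = 75076 ≡ 41 (mod 349)
291^32 = (291^16)^2 ≡ 41^2 = 1681 ≡ 285 (mod 349)
291^35 = 291^32 · 291^2 · 291^1 ≡ 285 · 223 · 291 ≡ 297 (mod 349).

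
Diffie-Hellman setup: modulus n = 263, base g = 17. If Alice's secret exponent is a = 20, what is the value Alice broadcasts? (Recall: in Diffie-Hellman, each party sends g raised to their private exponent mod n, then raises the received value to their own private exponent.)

117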